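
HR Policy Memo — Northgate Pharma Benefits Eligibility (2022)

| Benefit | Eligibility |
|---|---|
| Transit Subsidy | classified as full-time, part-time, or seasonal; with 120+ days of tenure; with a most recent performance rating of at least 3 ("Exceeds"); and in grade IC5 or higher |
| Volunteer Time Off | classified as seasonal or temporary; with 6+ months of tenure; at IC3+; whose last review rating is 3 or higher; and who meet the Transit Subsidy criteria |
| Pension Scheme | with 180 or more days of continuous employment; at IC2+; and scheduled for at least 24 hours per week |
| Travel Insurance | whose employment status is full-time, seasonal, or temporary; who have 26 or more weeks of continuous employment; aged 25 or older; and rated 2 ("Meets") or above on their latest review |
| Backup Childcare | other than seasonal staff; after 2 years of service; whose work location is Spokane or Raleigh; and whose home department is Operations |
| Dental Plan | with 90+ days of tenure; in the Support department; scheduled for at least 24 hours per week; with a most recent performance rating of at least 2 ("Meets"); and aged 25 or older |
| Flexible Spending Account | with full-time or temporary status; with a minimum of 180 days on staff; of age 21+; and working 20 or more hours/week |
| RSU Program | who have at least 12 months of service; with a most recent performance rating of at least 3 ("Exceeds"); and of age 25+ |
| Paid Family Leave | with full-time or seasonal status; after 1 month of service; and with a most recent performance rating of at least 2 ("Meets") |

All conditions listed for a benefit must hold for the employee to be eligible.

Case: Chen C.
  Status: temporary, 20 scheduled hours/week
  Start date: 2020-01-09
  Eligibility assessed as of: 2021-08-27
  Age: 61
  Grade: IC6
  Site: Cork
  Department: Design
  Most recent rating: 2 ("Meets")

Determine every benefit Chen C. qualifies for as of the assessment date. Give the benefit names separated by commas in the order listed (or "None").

Service from 2020-01-09 to 2021-08-27: 596 days.
Transit Subsidy — status temporary ✗ (requires full-time, part-time, or seasonal) → not eligible.
Volunteer Time Off — status temporary ✓; service 596 days ≥ 6 months (≈180 days) ✓; grade IC6 ≥ IC3 ✓; rating 2 < 3 ✗ → not eligible.
Pension Scheme — service 596 days ≥ 180 days ✓; grade IC6 ≥ IC2 ✓; 20 hrs/wk < 24 ✗ → not eligible.
Travel Insurance — status temporary ✓; service 596 days ≥ 26 weeks (≈182 days) ✓; age 61 ≥ 25 ✓; rating 2 ≥ 2 ✓ → eligible.
Backup Childcare — status temporary ✓ (not excluded); service 596 days < 2 years (≈730 days) ✗ → not eligible.
Dental Plan — service 596 days ≥ 90 days ✓; dept Design ✗ → not eligible.
Flexible Spending Account — status temporary ✓; service 596 days ≥ 180 days ✓; age 61 ≥ 21 ✓; 20 hrs/wk ≥ 20 ✓ → eligible.
RSU Program — service 596 days ≥ 12 months (≈360 days) ✓; rating 2 < 3 ✗ → not eligible.
Paid Family Leave — status temporary ✗ (requires full-time or seasonal) → not eligible.

Travel Insurance, Flexible Spending Account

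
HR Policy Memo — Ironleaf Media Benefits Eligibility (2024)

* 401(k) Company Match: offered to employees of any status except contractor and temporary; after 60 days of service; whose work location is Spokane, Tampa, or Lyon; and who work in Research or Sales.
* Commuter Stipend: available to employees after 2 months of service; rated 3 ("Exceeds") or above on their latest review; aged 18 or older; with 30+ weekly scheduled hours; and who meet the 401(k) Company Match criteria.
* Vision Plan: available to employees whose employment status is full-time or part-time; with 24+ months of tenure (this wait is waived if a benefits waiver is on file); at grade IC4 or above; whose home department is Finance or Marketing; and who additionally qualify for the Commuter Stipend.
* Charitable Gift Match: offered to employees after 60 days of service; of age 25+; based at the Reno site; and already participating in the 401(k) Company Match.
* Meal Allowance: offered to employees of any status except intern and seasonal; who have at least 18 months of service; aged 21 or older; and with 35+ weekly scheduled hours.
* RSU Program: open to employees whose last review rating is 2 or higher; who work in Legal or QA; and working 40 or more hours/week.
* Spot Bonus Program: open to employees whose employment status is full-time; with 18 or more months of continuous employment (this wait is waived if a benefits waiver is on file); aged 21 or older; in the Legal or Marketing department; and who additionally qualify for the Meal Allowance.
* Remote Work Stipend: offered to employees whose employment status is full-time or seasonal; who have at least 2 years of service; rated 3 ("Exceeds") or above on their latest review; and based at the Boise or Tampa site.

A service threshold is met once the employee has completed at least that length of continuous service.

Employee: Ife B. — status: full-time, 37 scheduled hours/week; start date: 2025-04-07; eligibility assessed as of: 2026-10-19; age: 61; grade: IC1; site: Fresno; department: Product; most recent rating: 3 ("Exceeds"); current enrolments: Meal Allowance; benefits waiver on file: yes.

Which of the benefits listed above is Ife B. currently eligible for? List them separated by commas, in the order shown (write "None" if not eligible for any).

Meal Allowance

Service from 2025-04-07 to 2026-10-19: 560 days.
401(k) Company Match — status full-time ✓ (not excluded); service 560 days ≥ 60 days ✓; site Fresno ✗ (not Spokane, Tampa, or Lyon) → not eligible.
Commuter Stipend — service 560 days ≥ 2 months (≈60 days) ✓; rating 3 ≥ 3 ✓; age 61 ≥ 18 ✓; 37 hrs/wk ≥ 30 ✓; not eligible for 401(k) Company Match ✗ → not eligible.
Vision Plan — status full-time ✓; benefits waiver on file ✓; grade IC1 < IC4 ✗ → not eligible.
Charitable Gift Match — service 560 days ≥ 60 days ✓; age 61 ≥ 25 ✓; site Fresno ✗ (not Reno) → not eligible.
Meal Allowance — status full-time ✓ (not excluded); service 560 days ≥ 18 months (≈540 days) ✓; age 61 ≥ 21 ✓; 37 hrs/wk ≥ 35 ✓ → eligible.
RSU Program — rating 3 ≥ 2 ✓; dept Product ✗ → not eligible.
Spot Bonus Program — status full-time ✓; benefits waiver on file ✓; age 61 ≥ 21 ✓; dept Product ✗ → not eligible.
Remote Work Stipend — status full-time ✓; service 560 days < 2 years (≈730 days) ✗ → not eligible.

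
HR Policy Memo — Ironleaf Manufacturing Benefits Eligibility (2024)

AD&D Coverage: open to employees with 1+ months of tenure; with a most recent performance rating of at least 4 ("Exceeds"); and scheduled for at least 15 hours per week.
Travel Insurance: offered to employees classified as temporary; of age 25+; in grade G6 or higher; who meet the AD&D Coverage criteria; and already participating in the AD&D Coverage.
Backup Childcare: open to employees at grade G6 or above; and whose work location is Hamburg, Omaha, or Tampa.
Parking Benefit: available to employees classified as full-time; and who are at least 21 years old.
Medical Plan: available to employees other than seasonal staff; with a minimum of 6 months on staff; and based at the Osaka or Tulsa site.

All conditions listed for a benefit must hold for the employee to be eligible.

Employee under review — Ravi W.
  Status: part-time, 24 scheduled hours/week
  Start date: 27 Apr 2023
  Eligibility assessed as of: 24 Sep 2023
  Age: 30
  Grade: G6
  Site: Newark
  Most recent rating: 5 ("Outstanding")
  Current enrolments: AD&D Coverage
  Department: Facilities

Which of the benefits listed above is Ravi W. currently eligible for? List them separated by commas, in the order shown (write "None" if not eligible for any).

Service from 27 Apr 2023 to 24 Sep 2023: 150 days.
AD&D Coverage — service 150 days ≥ 1 month (≈30 days) ✓; rating 5 ≥ 4 ✓; 24 hrs/wk ≥ 15 ✓ → eligible.
Travel Insurance — status part-time ✗ (requires temporary) → not eligible.
Backup Childcare — grade G6 ≥ G6 ✓; site Newark ✗ (not Hamburg, Omaha, or Tampa) → not eligible.
Parking Benefit — status part-time ✗ (requires full-time) → not eligible.
Medical Plan — status part-time ✓ (not excluded); service 150 days < 6 months (≈180 days) ✗ → not eligible.

AD&D Coverage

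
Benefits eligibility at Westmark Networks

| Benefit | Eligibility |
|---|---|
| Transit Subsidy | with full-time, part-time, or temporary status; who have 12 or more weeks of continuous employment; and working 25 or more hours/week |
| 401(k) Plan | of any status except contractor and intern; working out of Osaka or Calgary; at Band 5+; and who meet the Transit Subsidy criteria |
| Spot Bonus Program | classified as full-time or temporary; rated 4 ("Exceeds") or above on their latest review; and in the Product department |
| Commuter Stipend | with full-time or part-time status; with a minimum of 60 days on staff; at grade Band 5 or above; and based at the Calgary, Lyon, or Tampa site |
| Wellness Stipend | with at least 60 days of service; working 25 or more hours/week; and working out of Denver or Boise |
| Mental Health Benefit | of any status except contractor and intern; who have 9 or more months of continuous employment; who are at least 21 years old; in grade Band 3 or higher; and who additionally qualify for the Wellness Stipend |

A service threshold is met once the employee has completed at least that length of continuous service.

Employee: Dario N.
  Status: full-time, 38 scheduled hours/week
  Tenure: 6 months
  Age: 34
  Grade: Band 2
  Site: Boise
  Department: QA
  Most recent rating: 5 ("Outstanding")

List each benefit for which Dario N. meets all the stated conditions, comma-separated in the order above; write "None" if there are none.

Transit Subsidy — status full-time ✓; service 6 months ≥ 12 weeks (≈84 days) ✓; 38 hrs/wk ≥ 25 ✓ → eligible.
401(k) Plan — status full-time ✓ (not excluded); site Boise ✗ (not Osaka or Calgary) → not eligible.
Spot Bonus Program — status full-time ✓; rating 5 ≥ 4 ✓; dept QA ✗ → not eligible.
Commuter Stipend — status full-time ✓; service 6 months ≥ 60 days ✓; grade Band 2 < Band 5 ✗ → not eligible.
Wellness Stipend — service 6 months ≥ 60 days ✓; 38 hrs/wk ≥ 25 ✓; site Boise ✓ → eligible.
Mental Health Benefit — status full-time ✓ (not excluded); service 6 months < 9 months ✗ → not eligible.

Transit Subsidy, Wellness Stipend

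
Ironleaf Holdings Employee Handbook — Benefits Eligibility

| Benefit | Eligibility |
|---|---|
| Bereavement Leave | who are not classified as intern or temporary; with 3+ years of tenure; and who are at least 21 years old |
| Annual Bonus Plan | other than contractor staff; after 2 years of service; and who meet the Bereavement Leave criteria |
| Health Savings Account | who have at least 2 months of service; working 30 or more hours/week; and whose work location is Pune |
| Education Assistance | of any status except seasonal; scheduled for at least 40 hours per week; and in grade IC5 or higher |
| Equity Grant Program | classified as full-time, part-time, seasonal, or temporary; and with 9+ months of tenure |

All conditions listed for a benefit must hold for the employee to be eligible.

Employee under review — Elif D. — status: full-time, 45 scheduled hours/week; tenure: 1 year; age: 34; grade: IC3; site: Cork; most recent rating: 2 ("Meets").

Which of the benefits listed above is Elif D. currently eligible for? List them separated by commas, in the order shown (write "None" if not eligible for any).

Equity Grant Program

Bereavement Leave — status full-time ✓ (not excluded); service 1 year < 3 years ✗ → not eligible.
Annual Bonus Plan — status full-time ✓ (not excluded); service 1 year < 2 years ✗ → not eligible.
Health Savings Account — service 1 year ≥ 2 months (≈60 days) ✓; 45 hrs/wk ≥ 30 ✓; site Cork ✗ (not Pune) → not eligible.
Education Assistance — status full-time ✓ (not excluded); 45 hrs/wk ≥ 40 ✓; grade IC3 < IC5 ✗ → not eligible.
Equity Grant Program — status full-time ✓; service 1 year ≥ 9 months (≈270 days) ✓ → eligible.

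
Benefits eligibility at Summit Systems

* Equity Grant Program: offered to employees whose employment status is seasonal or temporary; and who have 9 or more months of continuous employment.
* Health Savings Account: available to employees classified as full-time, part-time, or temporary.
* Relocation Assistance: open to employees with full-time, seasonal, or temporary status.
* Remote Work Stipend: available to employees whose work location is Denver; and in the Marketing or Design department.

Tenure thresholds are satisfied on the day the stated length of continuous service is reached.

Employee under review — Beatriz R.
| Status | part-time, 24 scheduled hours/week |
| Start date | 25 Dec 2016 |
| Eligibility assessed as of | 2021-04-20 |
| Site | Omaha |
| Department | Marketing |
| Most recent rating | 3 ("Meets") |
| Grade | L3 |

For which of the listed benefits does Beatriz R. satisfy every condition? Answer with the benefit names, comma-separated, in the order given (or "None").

Health Savings Account

Service from 25 Dec 2016 to 2021-04-20: 1577 days.
Equity Grant Program — status part-time ✗ (requires seasonal or temporary) → not eligible.
Health Savings Account — status part-time ✓ → eligible.
Relocation Assistance — status part-time ✗ (requires full-time, seasonal, or temporary) → not eligible.
Remote Work Stipend — site Omaha ✗ (not Denver) → not eligible.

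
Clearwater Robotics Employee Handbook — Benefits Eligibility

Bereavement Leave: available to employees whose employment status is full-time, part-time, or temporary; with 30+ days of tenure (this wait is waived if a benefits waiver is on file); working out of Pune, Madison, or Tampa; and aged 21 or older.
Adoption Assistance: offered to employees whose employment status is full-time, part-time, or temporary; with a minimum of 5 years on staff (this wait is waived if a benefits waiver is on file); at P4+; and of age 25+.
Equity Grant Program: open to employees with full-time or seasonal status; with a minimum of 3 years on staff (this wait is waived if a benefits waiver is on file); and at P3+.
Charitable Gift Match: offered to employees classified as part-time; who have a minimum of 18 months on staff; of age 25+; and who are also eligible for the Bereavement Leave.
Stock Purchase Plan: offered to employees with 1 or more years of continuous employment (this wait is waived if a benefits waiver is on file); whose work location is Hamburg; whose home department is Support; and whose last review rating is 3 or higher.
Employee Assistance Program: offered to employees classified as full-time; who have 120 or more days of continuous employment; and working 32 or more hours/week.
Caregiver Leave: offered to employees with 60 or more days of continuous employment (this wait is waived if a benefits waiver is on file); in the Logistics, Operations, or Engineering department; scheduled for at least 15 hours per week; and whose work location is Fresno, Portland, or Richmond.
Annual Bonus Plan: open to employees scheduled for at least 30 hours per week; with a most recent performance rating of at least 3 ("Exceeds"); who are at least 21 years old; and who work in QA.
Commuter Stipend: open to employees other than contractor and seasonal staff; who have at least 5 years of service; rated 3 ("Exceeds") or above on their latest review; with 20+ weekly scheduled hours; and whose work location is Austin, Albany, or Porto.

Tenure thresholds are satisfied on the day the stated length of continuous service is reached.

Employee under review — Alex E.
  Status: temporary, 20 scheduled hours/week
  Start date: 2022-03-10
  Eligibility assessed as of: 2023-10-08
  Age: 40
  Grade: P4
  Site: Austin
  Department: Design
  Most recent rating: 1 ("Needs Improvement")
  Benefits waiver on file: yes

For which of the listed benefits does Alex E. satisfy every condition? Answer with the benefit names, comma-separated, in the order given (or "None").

Adoption Assistance

Service from 2022-03-10 to 2023-10-08: 577 days.
Bereavement Leave — status temporary ✓; benefits waiver on file ✓; site Austin ✗ (not Pune, Madison, or Tampa) → not eligible.
Adoption Assistance — status temporary ✓; benefits waiver on file ✓; grade P4 ≥ P4 ✓; age 40 ≥ 25 ✓ → eligible.
Equity Grant Program — status temporary ✗ (requires full-time or seasonal) → not eligible.
Charitable Gift Match — status temporary ✗ (requires part-time) → not eligible.
Stock Purchase Plan — benefits waiver on file ✓; site Austin ✗ (not Hamburg) → not eligible.
Employee Assistance Program — status temporary ✗ (requires full-time) → not eligible.
Caregiver Leave — benefits waiver on file ✓; dept Design ✗ → not eligible.
Annual Bonus Plan — 20 hrs/wk < 30 ✗ → not eligible.
Commuter Stipend — status temporary ✓ (not excluded); service 577 days < 5 years (≈1825 days) ✗ → not eligible.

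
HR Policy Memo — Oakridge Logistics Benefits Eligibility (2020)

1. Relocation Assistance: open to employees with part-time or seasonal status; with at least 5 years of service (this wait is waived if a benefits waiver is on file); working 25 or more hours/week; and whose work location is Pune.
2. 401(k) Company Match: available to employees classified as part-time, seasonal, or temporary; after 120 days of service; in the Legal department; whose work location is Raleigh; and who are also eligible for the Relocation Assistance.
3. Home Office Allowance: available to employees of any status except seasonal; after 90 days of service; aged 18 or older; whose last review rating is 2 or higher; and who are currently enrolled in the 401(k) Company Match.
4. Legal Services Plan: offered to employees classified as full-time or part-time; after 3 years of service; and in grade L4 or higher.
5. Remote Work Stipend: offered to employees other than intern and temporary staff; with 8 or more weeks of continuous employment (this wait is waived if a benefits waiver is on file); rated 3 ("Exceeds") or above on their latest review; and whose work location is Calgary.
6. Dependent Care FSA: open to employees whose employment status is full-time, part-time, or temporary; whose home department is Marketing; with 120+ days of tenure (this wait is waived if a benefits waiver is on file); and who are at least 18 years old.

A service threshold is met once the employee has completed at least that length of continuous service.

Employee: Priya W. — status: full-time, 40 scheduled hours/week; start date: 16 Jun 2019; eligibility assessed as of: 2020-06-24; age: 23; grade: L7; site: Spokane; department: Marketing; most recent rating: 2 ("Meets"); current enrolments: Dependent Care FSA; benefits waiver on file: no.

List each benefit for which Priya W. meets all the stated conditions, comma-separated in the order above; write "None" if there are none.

Dependent Care FSA

Service from 16 Jun 2019 to 2020-06-24: 374 days.
Relocation Assistance — status full-time ✗ (requires part-time or seasonal) → not eligible.
401(k) Company Match — status full-time ✗ (requires part-time, seasonal, or temporary) → not eligible.
Home Office Allowance — status full-time ✓ (not excluded); service 374 days ≥ 90 days ✓; age 23 ≥ 18 ✓; rating 2 ≥ 2 ✓; not enrolled in 401(k) Company Match ✗ → not eligible.
Legal Services Plan — status full-time ✓; service 374 days < 3 years (≈1095 days) ✗ → not eligible.
Remote Work Stipend — status full-time ✓ (not excluded); no waiver, service 374 days ≥ 8 weeks (≈56 days) ✓; rating 2 < 3 ✗ → not eligible.
Dependent Care FSA — status full-time ✓; dept Marketing ✓; no waiver, service 374 days ≥ 120 days ✓; age 23 ≥ 18 ✓ → eligible.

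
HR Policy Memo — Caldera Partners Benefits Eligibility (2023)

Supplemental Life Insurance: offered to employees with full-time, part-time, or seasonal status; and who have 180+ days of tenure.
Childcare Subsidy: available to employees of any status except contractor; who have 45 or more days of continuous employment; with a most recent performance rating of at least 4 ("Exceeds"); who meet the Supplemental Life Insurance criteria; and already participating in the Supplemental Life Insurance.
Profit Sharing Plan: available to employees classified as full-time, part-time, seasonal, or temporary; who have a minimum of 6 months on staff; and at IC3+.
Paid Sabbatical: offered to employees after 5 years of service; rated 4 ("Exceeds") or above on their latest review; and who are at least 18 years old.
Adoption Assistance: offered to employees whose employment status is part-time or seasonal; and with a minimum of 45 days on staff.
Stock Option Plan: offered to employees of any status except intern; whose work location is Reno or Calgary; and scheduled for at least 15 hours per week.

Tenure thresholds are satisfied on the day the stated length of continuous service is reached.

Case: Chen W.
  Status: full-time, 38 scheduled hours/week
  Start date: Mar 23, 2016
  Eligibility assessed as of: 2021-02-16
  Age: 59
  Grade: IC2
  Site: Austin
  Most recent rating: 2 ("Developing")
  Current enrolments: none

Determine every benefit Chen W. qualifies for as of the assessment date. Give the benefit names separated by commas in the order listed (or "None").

Supplemental Life Insurance

Service from Mar 23, 2016 to 2021-02-16: 1791 days.
Supplemental Life Insurance — status full-time ✓; service 1791 days ≥ 180 days ✓ → eligible.
Childcare Subsidy — status full-time ✓ (not excluded); service 1791 days ≥ 45 days ✓; rating 2 < 4 ✗ → not eligible.
Profit Sharing Plan — status full-time ✓; service 1791 days ≥ 6 months (≈180 days) ✓; grade IC2 < IC3 ✗ → not eligible.
Paid Sabbatical — service 1791 days < 5 years (≈1825 days) ✗ → not eligible.
Adoption Assistance — status full-time ✗ (requires part-time or seasonal) → not eligible.
Stock Option Plan — status full-time ✓ (not excluded); site Austin ✗ (not Reno or Calgary) → not eligible.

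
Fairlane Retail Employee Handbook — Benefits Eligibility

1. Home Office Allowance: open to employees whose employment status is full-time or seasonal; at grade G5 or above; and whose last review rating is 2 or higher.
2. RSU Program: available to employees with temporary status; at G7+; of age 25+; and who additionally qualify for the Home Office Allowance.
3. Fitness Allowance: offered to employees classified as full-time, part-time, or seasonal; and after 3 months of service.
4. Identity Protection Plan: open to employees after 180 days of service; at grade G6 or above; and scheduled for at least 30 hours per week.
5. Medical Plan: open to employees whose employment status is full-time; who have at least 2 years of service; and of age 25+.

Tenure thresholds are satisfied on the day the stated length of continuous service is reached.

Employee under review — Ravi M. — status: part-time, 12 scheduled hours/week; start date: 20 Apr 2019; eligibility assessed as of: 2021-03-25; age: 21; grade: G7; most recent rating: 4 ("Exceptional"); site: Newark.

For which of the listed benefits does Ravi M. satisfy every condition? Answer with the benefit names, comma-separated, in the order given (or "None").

Service from 20 Apr 2019 to 2021-03-25: 705 days.
Home Office Allowance — status part-time ✗ (requires full-time or seasonal) → not eligible.
RSU Program — status part-time ✗ (requires temporary) → not eligible.
Fitness Allowance — status part-time ✓; service 705 days ≥ 3 months (≈90 days) ✓ → eligible.
Identity Protection Plan — service 705 days ≥ 180 days ✓; grade G7 ≥ G6 ✓; 12 hrs/wk < 30 ✗ → not eligible.
Medical Plan — status part-time ✗ (requires full-time) → not eligible.

Fitness Allowance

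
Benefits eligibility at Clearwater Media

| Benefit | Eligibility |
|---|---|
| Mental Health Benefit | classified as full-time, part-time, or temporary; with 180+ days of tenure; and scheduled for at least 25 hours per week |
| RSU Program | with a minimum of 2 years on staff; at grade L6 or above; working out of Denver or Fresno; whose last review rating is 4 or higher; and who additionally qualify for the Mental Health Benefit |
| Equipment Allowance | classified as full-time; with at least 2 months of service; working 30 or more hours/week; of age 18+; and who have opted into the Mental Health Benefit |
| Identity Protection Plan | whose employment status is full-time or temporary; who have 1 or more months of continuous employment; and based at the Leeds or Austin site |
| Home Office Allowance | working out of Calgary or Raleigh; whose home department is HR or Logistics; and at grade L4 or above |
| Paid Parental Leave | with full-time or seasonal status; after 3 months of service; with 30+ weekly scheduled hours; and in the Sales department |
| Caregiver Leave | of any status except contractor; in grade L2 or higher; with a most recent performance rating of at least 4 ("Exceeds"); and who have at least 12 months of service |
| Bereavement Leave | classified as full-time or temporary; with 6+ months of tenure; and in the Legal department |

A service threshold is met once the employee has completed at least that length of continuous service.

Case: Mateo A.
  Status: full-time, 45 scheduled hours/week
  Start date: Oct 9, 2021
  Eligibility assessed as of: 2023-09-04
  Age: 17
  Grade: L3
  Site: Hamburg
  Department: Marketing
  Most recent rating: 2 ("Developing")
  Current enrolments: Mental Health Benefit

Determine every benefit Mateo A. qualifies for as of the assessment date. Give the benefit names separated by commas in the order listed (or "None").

Service from Oct 9, 2021 to 2023-09-04: 695 days.
Mental Health Benefit — status full-time ✓; service 695 days ≥ 180 days ✓; 45 hrs/wk ≥ 25 ✓ → eligible.
RSU Program — service 695 days < 2 years (≈730 days) ✗ → not eligible.
Equipment Allowance — status full-time ✓; service 695 days ≥ 2 months (≈60 days) ✓; 45 hrs/wk ≥ 30 ✓; age 17 < 18 ✗ → not eligible.
Identity Protection Plan — status full-time ✓; service 695 days ≥ 1 month (≈30 days) ✓; site Hamburg ✗ (not Leeds or Austin) → not eligible.
Home Office Allowance — site Hamburg ✗ (not Calgary or Raleigh) → not eligible.
Paid Parental Leave — status full-time ✓; service 695 days ≥ 3 months (≈90 days) ✓; 45 hrs/wk ≥ 30 ✓; dept Marketing ✗ → not eligible.
Caregiver Leave — status full-time ✓ (not excluded); grade L3 ≥ L2 ✓; rating 2 < 4 ✗ → not eligible.
Bereavement Leave — status full-time ✓; service 695 days ≥ 6 months (≈180 days) ✓; dept Marketing ✗ → not eligible.

Mental Health Benefit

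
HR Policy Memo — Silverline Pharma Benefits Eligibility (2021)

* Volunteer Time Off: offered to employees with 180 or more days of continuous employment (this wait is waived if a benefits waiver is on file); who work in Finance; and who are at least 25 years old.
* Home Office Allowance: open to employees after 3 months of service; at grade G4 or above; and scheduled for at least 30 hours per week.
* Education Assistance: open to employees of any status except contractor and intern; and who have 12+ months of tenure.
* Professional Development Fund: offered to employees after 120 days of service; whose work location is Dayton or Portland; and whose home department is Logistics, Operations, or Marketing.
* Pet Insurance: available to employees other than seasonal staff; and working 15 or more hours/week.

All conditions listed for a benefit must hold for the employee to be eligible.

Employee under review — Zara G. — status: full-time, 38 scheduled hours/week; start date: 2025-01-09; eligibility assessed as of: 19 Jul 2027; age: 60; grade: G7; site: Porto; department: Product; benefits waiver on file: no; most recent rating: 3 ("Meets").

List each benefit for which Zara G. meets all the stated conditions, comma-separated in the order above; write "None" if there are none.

Home Office Allowance, Education Assistance, Pet Insurance

Service from 2025-01-09 to 19 Jul 2027: 921 days.
Volunteer Time Off — no waiver, service 921 days ≥ 180 days ✓; dept Product ✗ → not eligible.
Home Office Allowance — service 921 days ≥ 3 months (≈90 days) ✓; grade G7 ≥ G4 ✓; 38 hrs/wk ≥ 30 ✓ → eligible.
Education Assistance — status full-time ✓ (not excluded); service 921 days ≥ 12 months (≈360 days) ✓ → eligible.
Professional Development Fund — service 921 days ≥ 120 days ✓; site Porto ✗ (not Dayton or Portland) → not eligible.
Pet Insurance — status full-time ✓ (not excluded); 38 hrs/wk ≥ 15 ✓ → eligible.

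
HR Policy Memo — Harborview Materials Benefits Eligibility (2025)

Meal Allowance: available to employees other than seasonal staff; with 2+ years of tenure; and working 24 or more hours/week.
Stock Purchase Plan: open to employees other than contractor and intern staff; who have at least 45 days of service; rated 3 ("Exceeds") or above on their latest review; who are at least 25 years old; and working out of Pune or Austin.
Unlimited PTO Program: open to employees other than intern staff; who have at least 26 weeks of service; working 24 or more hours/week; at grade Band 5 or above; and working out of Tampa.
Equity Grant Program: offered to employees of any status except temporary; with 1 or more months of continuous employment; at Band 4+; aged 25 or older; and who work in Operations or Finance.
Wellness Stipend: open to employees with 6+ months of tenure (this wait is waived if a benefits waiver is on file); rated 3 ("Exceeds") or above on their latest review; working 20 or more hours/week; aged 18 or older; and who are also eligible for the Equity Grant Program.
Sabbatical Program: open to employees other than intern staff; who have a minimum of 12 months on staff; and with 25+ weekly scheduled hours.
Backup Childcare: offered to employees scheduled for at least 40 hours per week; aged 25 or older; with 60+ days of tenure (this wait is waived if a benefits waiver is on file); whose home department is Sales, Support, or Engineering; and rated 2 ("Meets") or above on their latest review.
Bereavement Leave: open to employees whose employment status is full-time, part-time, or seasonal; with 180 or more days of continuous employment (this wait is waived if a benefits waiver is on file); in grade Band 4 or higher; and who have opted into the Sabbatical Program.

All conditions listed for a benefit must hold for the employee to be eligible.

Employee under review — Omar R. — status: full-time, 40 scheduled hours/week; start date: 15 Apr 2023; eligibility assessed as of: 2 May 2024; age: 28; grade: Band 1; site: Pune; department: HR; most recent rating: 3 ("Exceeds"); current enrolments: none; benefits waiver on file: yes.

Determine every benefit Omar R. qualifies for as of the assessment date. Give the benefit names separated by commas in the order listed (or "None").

Service from 15 Apr 2023 to 2 May 2024: 383 days.
Meal Allowance — status full-time ✓ (not excluded); service 383 days < 2 years (≈730 days) ✗ → not eligible.
Stock Purchase Plan — status full-time ✓ (not excluded); service 383 days ≥ 45 days ✓; rating 3 ≥ 3 ✓; age 28 ≥ 25 ✓; site Pune ✓ → eligible.
Unlimited PTO Program — status full-time ✓ (not excluded); service 383 days ≥ 26 weeks (≈182 days) ✓; 40 hrs/wk ≥ 24 ✓; grade Band 1 < Band 5 ✗ → not eligible.
Equity Grant Program — status full-time ✓ (not excluded); service 383 days ≥ 1 month (≈30 days) ✓; grade Band 1 < Band 4 ✗ → not eligible.
Wellness Stipend — benefits waiver on file ✓; rating 3 ≥ 3 ✓; 40 hrs/wk ≥ 20 ✓; age 28 ≥ 18 ✓; not eligible for Equity Grant Program ✗ → not eligible.
Sabbatical Program — status full-time ✓ (not excluded); service 383 days ≥ 12 months (≈360 days) ✓; 40 hrs/wk ≥ 25 ✓ → eligible.
Backup Childcare — 40 hrs/wk ≥ 40 ✓; age 28 ≥ 25 ✓; benefits waiver on file ✓; dept HR ✗ → not eligible.
Bereavement Leave — status full-time ✓; benefits waiver on file ✓; grade Band 1 < Band 4 ✗ → not eligible.

Stock Purchase Plan, Sabbatical Program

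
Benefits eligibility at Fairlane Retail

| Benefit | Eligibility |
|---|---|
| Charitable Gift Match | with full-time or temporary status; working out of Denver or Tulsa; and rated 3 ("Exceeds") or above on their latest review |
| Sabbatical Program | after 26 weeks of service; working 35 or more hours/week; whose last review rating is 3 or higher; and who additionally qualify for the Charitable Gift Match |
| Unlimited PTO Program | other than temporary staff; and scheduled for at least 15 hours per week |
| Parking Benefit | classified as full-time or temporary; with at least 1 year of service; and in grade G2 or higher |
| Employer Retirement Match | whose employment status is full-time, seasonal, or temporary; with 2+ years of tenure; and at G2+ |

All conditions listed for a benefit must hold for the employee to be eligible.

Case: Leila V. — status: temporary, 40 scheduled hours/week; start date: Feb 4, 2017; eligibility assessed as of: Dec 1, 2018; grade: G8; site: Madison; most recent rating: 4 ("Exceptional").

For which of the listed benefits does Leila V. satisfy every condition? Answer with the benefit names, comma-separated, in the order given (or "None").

Parking Benefit

Service from Feb 4, 2017 to Dec 1, 2018: 665 days.
Charitable Gift Match — status temporary ✓; site Madison ✗ (not Denver or Tulsa) → not eligible.
Sabbatical Program — service 665 days ≥ 26 weeks (≈182 days) ✓; 40 hrs/wk ≥ 35 ✓; rating 4 ≥ 3 ✓; not eligible for Charitable Gift Match ✗ → not eligible.
Unlimited PTO Program — status temporary ✗ (excluded) → not eligible.
Parking Benefit — status temporary ✓; service 665 days ≥ 1 year (≈365 days) ✓; grade G8 ≥ G2 ✓ → eligible.
Employer Retirement Match — status temporary ✓; service 665 days < 2 years (≈730 days) ✗ → not eligible.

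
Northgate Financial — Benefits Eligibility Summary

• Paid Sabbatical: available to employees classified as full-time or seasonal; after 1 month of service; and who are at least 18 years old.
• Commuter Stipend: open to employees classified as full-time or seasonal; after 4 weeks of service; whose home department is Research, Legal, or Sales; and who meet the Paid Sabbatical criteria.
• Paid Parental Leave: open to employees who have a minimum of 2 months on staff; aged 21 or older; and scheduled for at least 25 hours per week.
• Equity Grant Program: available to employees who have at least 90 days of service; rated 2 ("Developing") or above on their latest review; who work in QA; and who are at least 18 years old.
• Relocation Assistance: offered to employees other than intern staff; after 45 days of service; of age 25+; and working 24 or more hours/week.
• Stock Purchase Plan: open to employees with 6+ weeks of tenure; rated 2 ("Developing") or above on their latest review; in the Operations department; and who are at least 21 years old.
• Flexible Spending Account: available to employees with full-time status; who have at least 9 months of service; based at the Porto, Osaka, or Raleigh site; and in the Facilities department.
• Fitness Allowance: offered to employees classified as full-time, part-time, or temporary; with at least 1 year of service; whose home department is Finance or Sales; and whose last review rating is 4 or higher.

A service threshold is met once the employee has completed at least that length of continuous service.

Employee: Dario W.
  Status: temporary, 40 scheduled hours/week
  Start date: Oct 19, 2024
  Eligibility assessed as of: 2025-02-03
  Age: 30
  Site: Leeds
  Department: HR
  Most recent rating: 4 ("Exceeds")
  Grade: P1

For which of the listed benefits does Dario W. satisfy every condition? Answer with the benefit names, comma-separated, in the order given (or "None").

Service from Oct 19, 2024 to 2025-02-03: 107 days.
Paid Sabbatical — status temporary ✗ (requires full-time or seasonal) → not eligible.
Commuter Stipend — status temporary ✗ (requires full-time or seasonal) → not eligible.
Paid Parental Leave — service 107 days ≥ 2 months (≈60 days) ✓; age 30 ≥ 21 ✓; 40 hrs/wk ≥ 25 ✓ → eligible.
Equity Grant Program — service 107 days ≥ 90 days ✓; rating 4 ≥ 2 ✓; dept HR ✗ → not eligible.
Relocation Assistance — status temporary ✓ (not excluded); service 107 days ≥ 45 days ✓; age 30 ≥ 25 ✓; 40 hrs/wk ≥ 24 ✓ → eligible.
Stock Purchase Plan — service 107 days ≥ 6 weeks (≈42 days) ✓; rating 4 ≥ 2 ✓; dept HR ✗ → not eligible.
Flexible Spending Account — status temporary ✗ (requires full-time) → not eligible.
Fitness Allowance — status temporary ✓; service 107 days < 1 year (≈365 days) ✗ → not eligible.

Paid Parental Leave, Relocation Assistance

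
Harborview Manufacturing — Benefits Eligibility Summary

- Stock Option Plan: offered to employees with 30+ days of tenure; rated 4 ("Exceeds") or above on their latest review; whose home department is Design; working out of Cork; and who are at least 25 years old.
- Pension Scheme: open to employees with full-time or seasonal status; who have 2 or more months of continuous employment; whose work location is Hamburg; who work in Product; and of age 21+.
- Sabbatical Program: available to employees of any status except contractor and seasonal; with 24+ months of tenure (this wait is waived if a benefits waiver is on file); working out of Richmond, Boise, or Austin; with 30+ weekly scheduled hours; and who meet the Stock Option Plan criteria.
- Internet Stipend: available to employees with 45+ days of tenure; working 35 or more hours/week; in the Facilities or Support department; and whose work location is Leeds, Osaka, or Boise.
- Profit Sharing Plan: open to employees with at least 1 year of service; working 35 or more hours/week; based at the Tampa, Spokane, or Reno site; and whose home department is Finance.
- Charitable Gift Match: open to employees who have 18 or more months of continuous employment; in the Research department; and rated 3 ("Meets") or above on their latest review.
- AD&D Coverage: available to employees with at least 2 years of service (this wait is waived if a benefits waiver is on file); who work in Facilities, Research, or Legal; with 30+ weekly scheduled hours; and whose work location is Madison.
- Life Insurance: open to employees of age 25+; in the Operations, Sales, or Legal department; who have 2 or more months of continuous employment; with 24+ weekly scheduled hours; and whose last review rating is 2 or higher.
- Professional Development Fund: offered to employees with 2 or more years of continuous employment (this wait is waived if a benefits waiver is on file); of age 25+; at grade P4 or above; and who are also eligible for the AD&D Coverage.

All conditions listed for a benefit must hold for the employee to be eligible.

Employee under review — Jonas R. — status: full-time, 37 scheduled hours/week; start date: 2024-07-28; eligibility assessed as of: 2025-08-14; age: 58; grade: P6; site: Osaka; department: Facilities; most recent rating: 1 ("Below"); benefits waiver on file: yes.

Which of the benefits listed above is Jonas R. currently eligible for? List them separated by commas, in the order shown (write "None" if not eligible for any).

Internet Stipend

Service from 2024-07-28 to 2025-08-14: 382 days.
Stock Option Plan — service 382 days ≥ 30 days ✓; rating 1 < 4 ✗ → not eligible.
Pension Scheme — status full-time ✓; service 382 days ≥ 2 months (≈60 days) ✓; site Osaka ✗ (not Hamburg) → not eligible.
Sabbatical Program — status full-time ✓ (not excluded); benefits waiver on file ✓; site Osaka ✗ (not Richmond, Boise, or Austin) → not eligible.
Internet Stipend — service 382 days ≥ 45 days ✓; 37 hrs/wk ≥ 35 ✓; dept Facilities ✓; site Osaka ✓ → eligible.
Profit Sharing Plan — service 382 days ≥ 1 year (≈365 days) ✓; 37 hrs/wk ≥ 35 ✓; site Osaka ✗ (not Tampa, Spokane, or Reno) → not eligible.
Charitable Gift Match — service 382 days < 18 months (≈540 days) ✗ → not eligible.
AD&D Coverage — benefits waiver on file ✓; dept Facilities ✓; 37 hrs/wk ≥ 30 ✓; site Osaka ✗ (not Madison) → not eligible.
Life Insurance — age 58 ≥ 25 ✓; dept Facilities ✗ → not eligible.
Professional Development Fund — benefits waiver on file ✓; age 58 ≥ 25 ✓; grade P6 ≥ P4 ✓; not eligible for AD&D Coverage ✗ → not eligible.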